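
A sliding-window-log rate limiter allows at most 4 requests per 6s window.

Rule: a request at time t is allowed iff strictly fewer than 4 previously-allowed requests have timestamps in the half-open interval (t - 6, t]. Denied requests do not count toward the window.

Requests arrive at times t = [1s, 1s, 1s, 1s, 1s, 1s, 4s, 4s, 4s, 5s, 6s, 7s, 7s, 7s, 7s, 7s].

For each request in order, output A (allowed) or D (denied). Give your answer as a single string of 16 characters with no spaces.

Tracking allowed requests in the window:
  req#1 t=1s: ALLOW
  req#2 t=1s: ALLOW
  req#3 t=1s: ALLOW
  req#4 t=1s: ALLOW
  req#5 t=1s: DENY
  req#6 t=1s: DENY
  req#7 t=4s: DENY
  req#8 t=4s: DENY
  req#9 t=4s: DENY
  req#10 t=5s: DENY
  req#11 t=6s: DENY
  req#12 t=7s: ALLOW
  req#13 t=7s: ALLOW
  req#14 t=7s: ALLOW
  req#15 t=7s: ALLOW
  req#16 t=7s: DENY

Answer: AAAADDDDDDDAAAAD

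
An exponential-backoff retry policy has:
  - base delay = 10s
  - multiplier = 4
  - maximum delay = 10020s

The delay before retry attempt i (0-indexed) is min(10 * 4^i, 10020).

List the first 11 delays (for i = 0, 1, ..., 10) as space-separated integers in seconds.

Answer: 10 40 160 640 2560 10020 10020 10020 10020 10020 10020

Derivation:
Computing each delay:
  i=0: min(10*4^0, 10020) = 10
  i=1: min(10*4^1, 10020) = 40
  i=2: min(10*4^2, 10020) = 160
  i=3: min(10*4^3, 10020) = 640
  i=4: min(10*4^4, 10020) = 2560
  i=5: min(10*4^5, 10020) = 10020
  i=6: min(10*4^6, 10020) = 10020
  i=7: min(10*4^7, 10020) = 10020
  i=8: min(10*4^8, 10020) = 10020
  i=9: min(10*4^9, 10020) = 10020
  i=10: min(10*4^10, 10020) = 10020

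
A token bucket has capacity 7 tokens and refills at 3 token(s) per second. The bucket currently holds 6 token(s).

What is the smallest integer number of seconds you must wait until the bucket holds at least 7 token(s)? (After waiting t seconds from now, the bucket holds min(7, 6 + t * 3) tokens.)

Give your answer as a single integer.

Need 6 + t * 3 >= 7, so t >= 1/3.
Smallest integer t = ceil(1/3) = 1.

Answer: 1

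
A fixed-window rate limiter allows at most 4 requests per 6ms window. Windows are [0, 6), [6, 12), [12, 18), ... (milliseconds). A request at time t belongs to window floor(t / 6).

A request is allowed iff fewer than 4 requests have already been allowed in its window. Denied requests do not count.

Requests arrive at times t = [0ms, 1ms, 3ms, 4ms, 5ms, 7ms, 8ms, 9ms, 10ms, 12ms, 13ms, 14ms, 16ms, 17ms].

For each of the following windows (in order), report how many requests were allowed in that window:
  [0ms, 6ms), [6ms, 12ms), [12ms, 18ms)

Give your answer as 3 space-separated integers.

Answer: 4 4 4

Derivation:
Processing requests:
  req#1 t=0ms (window 0): ALLOW
  req#2 t=1ms (window 0): ALLOW
  req#3 t=3ms (window 0): ALLOW
  req#4 t=4ms (window 0): ALLOW
  req#5 t=5ms (window 0): DENY
  req#6 t=7ms (window 1): ALLOW
  req#7 t=8ms (window 1): ALLOW
  req#8 t=9ms (window 1): ALLOW
  req#9 t=10ms (window 1): ALLOW
  req#10 t=12ms (window 2): ALLOW
  req#11 t=13ms (window 2): ALLOW
  req#12 t=14ms (window 2): ALLOW
  req#13 t=16ms (window 2): ALLOW
  req#14 t=17ms (window 2): DENY

Allowed counts by window: 4 4 4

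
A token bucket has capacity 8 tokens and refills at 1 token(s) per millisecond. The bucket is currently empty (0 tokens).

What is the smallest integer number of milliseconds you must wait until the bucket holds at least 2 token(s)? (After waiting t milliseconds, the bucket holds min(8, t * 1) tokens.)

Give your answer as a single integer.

Need t * 1 >= 2, so t >= 2/1.
Smallest integer t = ceil(2/1) = 2.

Answer: 2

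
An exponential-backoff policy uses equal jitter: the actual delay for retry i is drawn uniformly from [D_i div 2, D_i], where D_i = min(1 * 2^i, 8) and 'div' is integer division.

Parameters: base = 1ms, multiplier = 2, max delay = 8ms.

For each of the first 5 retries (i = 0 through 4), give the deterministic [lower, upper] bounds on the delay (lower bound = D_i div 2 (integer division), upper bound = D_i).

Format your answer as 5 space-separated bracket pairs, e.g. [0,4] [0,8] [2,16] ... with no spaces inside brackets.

Computing bounds per retry:
  i=0: D_i=min(1*2^0,8)=1, bounds=[0,1]
  i=1: D_i=min(1*2^1,8)=2, bounds=[1,2]
  i=2: D_i=min(1*2^2,8)=4, bounds=[2,4]
  i=3: D_i=min(1*2^3,8)=8, bounds=[4,8]
  i=4: D_i=min(1*2^4,8)=8, bounds=[4,8]

Answer: [0,1] [1,2] [2,4] [4,8] [4,8]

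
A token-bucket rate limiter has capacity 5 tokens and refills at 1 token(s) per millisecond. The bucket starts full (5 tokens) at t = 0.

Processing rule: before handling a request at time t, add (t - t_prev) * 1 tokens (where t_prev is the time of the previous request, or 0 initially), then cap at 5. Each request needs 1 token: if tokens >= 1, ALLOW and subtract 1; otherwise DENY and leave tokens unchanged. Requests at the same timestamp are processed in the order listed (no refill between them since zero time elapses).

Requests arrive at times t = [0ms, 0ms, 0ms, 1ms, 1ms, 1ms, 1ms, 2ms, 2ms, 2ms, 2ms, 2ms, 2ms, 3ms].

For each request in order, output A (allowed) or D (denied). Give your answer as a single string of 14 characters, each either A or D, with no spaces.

Simulating step by step:
  req#1 t=0ms: ALLOW
  req#2 t=0ms: ALLOW
  req#3 t=0ms: ALLOW
  req#4 t=1ms: ALLOW
  req#5 t=1ms: ALLOW
  req#6 t=1ms: ALLOW
  req#7 t=1ms: DENY
  req#8 t=2ms: ALLOW
  req#9 t=2ms: DENY
  req#10 t=2ms: DENY
  req#11 t=2ms: DENY
  req#12 t=2ms: DENY
  req#13 t=2ms: DENY
  req#14 t=3ms: ALLOW

Answer: AAAAAADADDDDDA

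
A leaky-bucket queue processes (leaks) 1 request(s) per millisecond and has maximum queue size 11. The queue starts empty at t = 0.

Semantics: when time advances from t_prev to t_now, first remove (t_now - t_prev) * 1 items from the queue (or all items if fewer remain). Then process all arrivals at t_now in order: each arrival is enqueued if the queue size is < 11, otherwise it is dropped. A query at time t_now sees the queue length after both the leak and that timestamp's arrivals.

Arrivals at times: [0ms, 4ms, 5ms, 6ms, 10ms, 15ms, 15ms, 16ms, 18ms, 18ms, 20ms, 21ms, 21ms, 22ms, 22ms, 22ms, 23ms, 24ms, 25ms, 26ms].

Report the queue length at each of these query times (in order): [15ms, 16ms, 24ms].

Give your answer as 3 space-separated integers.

Answer: 2 2 4

Derivation:
Queue lengths at query times:
  query t=15ms: backlog = 2
  query t=16ms: backlog = 2
  query t=24ms: backlog = 4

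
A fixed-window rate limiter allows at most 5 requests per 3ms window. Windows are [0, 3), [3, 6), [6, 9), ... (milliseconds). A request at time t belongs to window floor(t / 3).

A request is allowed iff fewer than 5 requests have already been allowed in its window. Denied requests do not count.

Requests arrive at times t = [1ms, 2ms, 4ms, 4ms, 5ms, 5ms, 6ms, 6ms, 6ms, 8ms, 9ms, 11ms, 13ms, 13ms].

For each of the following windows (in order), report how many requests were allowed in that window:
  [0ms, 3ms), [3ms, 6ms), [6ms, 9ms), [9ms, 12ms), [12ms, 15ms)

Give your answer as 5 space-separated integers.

Processing requests:
  req#1 t=1ms (window 0): ALLOW
  req#2 t=2ms (window 0): ALLOW
  req#3 t=4ms (window 1): ALLOW
  req#4 t=4ms (window 1): ALLOW
  req#5 t=5ms (window 1): ALLOW
  req#6 t=5ms (window 1): ALLOW
  req#7 t=6ms (window 2): ALLOW
  req#8 t=6ms (window 2): ALLOW
  req#9 t=6ms (window 2): ALLOW
  req#10 t=8ms (window 2): ALLOW
  req#11 t=9ms (window 3): ALLOW
  req#12 t=11ms (window 3): ALLOW
  req#13 t=13ms (window 4): ALLOW
  req#14 t=13ms (window 4): ALLOW

Allowed counts by window: 2 4 4 2 2

Answer: 2 4 4 2 2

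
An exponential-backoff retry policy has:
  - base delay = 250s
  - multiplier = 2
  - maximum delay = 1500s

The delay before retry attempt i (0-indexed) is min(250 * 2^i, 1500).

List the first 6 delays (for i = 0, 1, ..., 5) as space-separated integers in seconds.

Answer: 250 500 1000 1500 1500 1500

Derivation:
Computing each delay:
  i=0: min(250*2^0, 1500) = 250
  i=1: min(250*2^1, 1500) = 500
  i=2: min(250*2^2, 1500) = 1000
  i=3: min(250*2^3, 1500) = 1500
  i=4: min(250*2^4, 1500) = 1500
  i=5: min(250*2^5, 1500) = 1500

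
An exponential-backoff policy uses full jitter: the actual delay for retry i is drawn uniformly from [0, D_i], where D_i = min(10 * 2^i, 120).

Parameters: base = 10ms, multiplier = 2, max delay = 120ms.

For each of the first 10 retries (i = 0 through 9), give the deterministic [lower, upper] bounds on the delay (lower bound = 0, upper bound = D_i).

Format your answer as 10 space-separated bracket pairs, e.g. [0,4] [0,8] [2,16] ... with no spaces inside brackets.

Answer: [0,10] [0,20] [0,40] [0,80] [0,120] [0,120] [0,120] [0,120] [0,120] [0,120]

Derivation:
Computing bounds per retry:
  i=0: D_i=min(10*2^0,120)=10, bounds=[0,10]
  i=1: D_i=min(10*2^1,120)=20, bounds=[0,20]
  i=2: D_i=min(10*2^2,120)=40, bounds=[0,40]
  i=3: D_i=min(10*2^3,120)=80, bounds=[0,80]
  i=4: D_i=min(10*2^4,120)=120, bounds=[0,120]
  i=5: D_i=min(10*2^5,120)=120, bounds=[0,120]
  i=6: D_i=min(10*2^6,120)=120, bounds=[0,120]
  i=7: D_i=min(10*2^7,120)=120, bounds=[0,120]
  i=8: D_i=min(10*2^8,120)=120, bounds=[0,120]
  i=9: D_i=min(10*2^9,120)=120, bounds=[0,120]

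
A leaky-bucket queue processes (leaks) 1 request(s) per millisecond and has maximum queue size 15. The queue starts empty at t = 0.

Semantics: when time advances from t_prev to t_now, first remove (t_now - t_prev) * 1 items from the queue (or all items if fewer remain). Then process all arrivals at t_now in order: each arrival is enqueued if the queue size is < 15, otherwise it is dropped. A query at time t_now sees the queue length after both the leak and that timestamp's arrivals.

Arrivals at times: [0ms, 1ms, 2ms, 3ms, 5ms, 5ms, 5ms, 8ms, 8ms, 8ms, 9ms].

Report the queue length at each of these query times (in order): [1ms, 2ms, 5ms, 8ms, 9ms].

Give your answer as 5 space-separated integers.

Answer: 1 1 3 3 3

Derivation:
Queue lengths at query times:
  query t=1ms: backlog = 1
  query t=2ms: backlog = 1
  query t=5ms: backlog = 3
  query t=8ms: backlog = 3
  query t=9ms: backlog = 3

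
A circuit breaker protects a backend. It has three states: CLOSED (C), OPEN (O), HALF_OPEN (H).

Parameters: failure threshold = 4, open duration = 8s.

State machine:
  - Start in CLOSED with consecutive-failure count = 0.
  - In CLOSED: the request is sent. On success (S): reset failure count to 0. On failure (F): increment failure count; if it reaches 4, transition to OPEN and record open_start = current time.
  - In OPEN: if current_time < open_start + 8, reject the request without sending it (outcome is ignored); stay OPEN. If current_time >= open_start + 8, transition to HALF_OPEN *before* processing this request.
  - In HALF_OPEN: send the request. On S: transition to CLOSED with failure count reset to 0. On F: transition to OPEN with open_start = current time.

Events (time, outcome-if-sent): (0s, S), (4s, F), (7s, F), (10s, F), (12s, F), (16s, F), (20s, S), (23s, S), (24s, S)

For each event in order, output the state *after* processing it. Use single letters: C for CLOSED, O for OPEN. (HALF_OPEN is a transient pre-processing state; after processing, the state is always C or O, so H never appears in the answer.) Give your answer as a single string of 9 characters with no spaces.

State after each event:
  event#1 t=0s outcome=S: state=CLOSED
  event#2 t=4s outcome=F: state=CLOSED
  event#3 t=7s outcome=F: state=CLOSED
  event#4 t=10s outcome=F: state=CLOSED
  event#5 t=12s outcome=F: state=OPEN
  event#6 t=16s outcome=F: state=OPEN
  event#7 t=20s outcome=S: state=CLOSED
  event#8 t=23s outcome=S: state=CLOSED
  event#9 t=24s outcome=S: state=CLOSED

Answer: CCCCOOCCC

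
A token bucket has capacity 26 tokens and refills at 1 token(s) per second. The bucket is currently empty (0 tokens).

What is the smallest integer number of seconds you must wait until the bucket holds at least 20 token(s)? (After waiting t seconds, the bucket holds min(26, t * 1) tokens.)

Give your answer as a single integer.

Answer: 20

Derivation:
Need t * 1 >= 20, so t >= 20/1.
Smallest integer t = ceil(20/1) = 20.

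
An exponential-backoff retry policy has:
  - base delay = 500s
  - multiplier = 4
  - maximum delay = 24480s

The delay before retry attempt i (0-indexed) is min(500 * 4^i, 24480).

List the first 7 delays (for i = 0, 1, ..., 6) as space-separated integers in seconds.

Answer: 500 2000 8000 24480 24480 24480 24480

Derivation:
Computing each delay:
  i=0: min(500*4^0, 24480) = 500
  i=1: min(500*4^1, 24480) = 2000
  i=2: min(500*4^2, 24480) = 8000
  i=3: min(500*4^3, 24480) = 24480
  i=4: min(500*4^4, 24480) = 24480
  i=5: min(500*4^5, 24480) = 24480
  i=6: min(500*4^6, 24480) = 24480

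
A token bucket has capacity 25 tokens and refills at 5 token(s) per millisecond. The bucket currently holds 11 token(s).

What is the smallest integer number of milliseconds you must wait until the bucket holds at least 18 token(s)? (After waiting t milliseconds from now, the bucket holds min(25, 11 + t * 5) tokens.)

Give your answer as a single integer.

Answer: 2

Derivation:
Need 11 + t * 5 >= 18, so t >= 7/5.
Smallest integer t = ceil(7/5) = 2.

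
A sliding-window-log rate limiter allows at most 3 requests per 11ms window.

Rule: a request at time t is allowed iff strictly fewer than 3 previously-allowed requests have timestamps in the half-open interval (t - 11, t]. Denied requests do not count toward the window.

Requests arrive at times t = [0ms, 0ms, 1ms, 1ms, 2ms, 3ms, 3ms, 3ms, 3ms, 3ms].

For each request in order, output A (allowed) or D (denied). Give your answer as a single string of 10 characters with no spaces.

Tracking allowed requests in the window:
  req#1 t=0ms: ALLOW
  req#2 t=0ms: ALLOW
  req#3 t=1ms: ALLOW
  req#4 t=1ms: DENY
  req#5 t=2ms: DENY
  req#6 t=3ms: DENY
  req#7 t=3ms: DENY
  req#8 t=3ms: DENY
  req#9 t=3ms: DENY
  req#10 t=3ms: DENY

Answer: AAADDDDDDD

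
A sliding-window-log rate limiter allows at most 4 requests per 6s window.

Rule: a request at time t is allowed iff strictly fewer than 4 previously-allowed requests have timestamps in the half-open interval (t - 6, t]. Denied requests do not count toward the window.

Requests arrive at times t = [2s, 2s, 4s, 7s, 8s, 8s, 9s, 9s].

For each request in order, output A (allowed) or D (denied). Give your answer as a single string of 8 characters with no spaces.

Answer: AAAAAADD

Derivation:
Tracking allowed requests in the window:
  req#1 t=2s: ALLOW
  req#2 t=2s: ALLOW
  req#3 t=4s: ALLOW
  req#4 t=7s: ALLOW
  req#5 t=8s: ALLOW
  req#6 t=8s: ALLOW
  req#7 t=9s: DENY
  req#8 t=9s: DENY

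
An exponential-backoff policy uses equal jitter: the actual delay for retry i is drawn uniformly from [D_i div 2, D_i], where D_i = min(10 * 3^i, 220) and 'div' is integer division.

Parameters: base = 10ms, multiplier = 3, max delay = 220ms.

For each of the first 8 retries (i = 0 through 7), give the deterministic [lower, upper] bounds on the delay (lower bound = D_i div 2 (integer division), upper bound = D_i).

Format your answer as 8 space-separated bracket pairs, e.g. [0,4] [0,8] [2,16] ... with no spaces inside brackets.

Computing bounds per retry:
  i=0: D_i=min(10*3^0,220)=10, bounds=[5,10]
  i=1: D_i=min(10*3^1,220)=30, bounds=[15,30]
  i=2: D_i=min(10*3^2,220)=90, bounds=[45,90]
  i=3: D_i=min(10*3^3,220)=220, bounds=[110,220]
  i=4: D_i=min(10*3^4,220)=220, bounds=[110,220]
  i=5: D_i=min(10*3^5,220)=220, bounds=[110,220]
  i=6: D_i=min(10*3^6,220)=220, bounds=[110,220]
  i=7: D_i=min(10*3^7,220)=220, bounds=[110,220]

Answer: [5,10] [15,30] [45,90] [110,220] [110,220] [110,220] [110,220] [110,220]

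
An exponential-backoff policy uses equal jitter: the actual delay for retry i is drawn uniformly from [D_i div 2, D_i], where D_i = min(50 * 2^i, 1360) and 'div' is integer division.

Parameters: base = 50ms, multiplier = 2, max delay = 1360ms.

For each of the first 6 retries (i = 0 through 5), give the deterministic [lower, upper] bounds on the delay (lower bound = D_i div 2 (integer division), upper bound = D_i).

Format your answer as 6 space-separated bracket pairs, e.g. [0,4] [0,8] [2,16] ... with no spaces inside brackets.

Answer: [25,50] [50,100] [100,200] [200,400] [400,800] [680,1360]

Derivation:
Computing bounds per retry:
  i=0: D_i=min(50*2^0,1360)=50, bounds=[25,50]
  i=1: D_i=min(50*2^1,1360)=100, bounds=[50,100]
  i=2: D_i=min(50*2^2,1360)=200, bounds=[100,200]
  i=3: D_i=min(50*2^3,1360)=400, bounds=[200,400]
  i=4: D_i=min(50*2^4,1360)=800, bounds=[400,800]
  i=5: D_i=min(50*2^5,1360)=1360, bounds=[680,1360]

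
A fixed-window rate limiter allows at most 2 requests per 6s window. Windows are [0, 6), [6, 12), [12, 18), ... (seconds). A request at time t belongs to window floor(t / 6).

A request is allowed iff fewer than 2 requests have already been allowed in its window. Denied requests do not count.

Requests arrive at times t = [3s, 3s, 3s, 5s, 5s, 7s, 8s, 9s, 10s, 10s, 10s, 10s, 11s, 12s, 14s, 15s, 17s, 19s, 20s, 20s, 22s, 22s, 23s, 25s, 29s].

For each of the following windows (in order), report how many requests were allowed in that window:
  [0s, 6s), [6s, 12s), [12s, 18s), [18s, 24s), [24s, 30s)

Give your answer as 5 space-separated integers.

Processing requests:
  req#1 t=3s (window 0): ALLOW
  req#2 t=3s (window 0): ALLOW
  req#3 t=3s (window 0): DENY
  req#4 t=5s (window 0): DENY
  req#5 t=5s (window 0): DENY
  req#6 t=7s (window 1): ALLOW
  req#7 t=8s (window 1): ALLOW
  req#8 t=9s (window 1): DENY
  req#9 t=10s (window 1): DENY
  req#10 t=10s (window 1): DENY
  req#11 t=10s (window 1): DENY
  req#12 t=10s (window 1): DENY
  req#13 t=11s (window 1): DENY
  req#14 t=12s (window 2): ALLOW
  req#15 t=14s (window 2): ALLOW
  req#16 t=15s (window 2): DENY
  req#17 t=17s (window 2): DENY
  req#18 t=19s (window 3): ALLOW
  req#19 t=20s (window 3): ALLOW
  req#20 t=20s (window 3): DENY
  req#21 t=22s (window 3): DENY
  req#22 t=22s (window 3): DENY
  req#23 t=23s (window 3): DENY
  req#24 t=25s (window 4): ALLOW
  req#25 t=29s (window 4): ALLOW

Allowed counts by window: 2 2 2 2 2

Answer: 2 2 2 2 2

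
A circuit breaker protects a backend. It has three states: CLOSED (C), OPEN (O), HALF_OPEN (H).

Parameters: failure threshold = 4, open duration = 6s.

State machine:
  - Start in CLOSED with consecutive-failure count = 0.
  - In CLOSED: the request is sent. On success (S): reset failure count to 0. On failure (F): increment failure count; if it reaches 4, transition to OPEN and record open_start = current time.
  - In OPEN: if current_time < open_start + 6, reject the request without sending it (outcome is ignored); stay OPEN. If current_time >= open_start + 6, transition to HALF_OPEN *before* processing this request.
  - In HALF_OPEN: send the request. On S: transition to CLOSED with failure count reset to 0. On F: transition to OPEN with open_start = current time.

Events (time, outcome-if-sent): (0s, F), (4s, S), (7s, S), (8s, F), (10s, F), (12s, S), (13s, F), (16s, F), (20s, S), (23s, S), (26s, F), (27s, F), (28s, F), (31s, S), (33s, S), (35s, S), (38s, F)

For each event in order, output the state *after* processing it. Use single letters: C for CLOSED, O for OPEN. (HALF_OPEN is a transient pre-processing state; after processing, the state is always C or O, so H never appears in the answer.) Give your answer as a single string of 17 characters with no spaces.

State after each event:
  event#1 t=0s outcome=F: state=CLOSED
  event#2 t=4s outcome=S: state=CLOSED
  event#3 t=7s outcome=S: state=CLOSED
  event#4 t=8s outcome=F: state=CLOSED
  event#5 t=10s outcome=F: state=CLOSED
  event#6 t=12s outcome=S: state=CLOSED
  event#7 t=13s outcome=F: state=CLOSED
  event#8 t=16s outcome=F: state=CLOSED
  event#9 t=20s outcome=S: state=CLOSED
  event#10 t=23s outcome=S: state=CLOSED
  event#11 t=26s outcome=F: state=CLOSED
  event#12 t=27s outcome=F: state=CLOSED
  event#13 t=28s outcome=F: state=CLOSED
  event#14 t=31s outcome=S: state=CLOSED
  event#15 t=33s outcome=S: state=CLOSED
  event#16 t=35s outcome=S: state=CLOSED
  event#17 t=38s outcome=F: state=CLOSED

Answer: CCCCCCCCCCCCCCCCC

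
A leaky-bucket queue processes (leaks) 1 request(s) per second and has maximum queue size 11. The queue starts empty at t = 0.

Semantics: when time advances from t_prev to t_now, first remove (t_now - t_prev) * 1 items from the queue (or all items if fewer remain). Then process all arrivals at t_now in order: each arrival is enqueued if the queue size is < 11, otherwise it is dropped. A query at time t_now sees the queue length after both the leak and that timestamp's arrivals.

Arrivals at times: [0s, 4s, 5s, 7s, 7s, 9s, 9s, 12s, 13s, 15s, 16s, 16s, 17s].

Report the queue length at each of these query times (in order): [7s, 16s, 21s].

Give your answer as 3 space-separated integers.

Answer: 2 2 0

Derivation:
Queue lengths at query times:
  query t=7s: backlog = 2
  query t=16s: backlog = 2
  query t=21s: backlog = 0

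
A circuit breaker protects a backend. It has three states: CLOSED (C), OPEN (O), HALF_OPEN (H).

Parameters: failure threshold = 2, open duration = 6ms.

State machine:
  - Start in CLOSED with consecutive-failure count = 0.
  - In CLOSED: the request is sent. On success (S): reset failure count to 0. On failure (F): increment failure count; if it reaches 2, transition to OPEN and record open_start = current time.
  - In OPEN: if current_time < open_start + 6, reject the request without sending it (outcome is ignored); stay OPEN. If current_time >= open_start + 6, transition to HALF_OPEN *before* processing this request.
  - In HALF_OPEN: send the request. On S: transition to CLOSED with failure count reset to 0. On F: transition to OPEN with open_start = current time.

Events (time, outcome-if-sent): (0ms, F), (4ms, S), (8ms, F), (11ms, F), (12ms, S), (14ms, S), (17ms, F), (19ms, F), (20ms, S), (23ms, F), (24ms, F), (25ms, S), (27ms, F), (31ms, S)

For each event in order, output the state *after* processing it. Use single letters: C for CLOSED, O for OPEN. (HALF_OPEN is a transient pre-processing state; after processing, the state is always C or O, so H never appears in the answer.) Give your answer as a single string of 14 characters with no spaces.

State after each event:
  event#1 t=0ms outcome=F: state=CLOSED
  event#2 t=4ms outcome=S: state=CLOSED
  event#3 t=8ms outcome=F: state=CLOSED
  event#4 t=11ms outcome=F: state=OPEN
  event#5 t=12ms outcome=S: state=OPEN
  event#6 t=14ms outcome=S: state=OPEN
  event#7 t=17ms outcome=F: state=OPEN
  event#8 t=19ms outcome=F: state=OPEN
  event#9 t=20ms outcome=S: state=OPEN
  event#10 t=23ms outcome=F: state=OPEN
  event#11 t=24ms outcome=F: state=OPEN
  event#12 t=25ms outcome=S: state=OPEN
  event#13 t=27ms outcome=F: state=OPEN
  event#14 t=31ms outcome=S: state=CLOSED

Answer: CCCOOOOOOOOOOC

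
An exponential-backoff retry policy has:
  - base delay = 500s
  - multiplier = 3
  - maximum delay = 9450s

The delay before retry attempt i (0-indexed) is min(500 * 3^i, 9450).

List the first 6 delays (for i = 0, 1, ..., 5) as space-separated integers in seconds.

Answer: 500 1500 4500 9450 9450 9450

Derivation:
Computing each delay:
  i=0: min(500*3^0, 9450) = 500
  i=1: min(500*3^1, 9450) = 1500
  i=2: min(500*3^2, 9450) = 4500
  i=3: min(500*3^3, 9450) = 9450
  i=4: min(500*3^4, 9450) = 9450
  i=5: min(500*3^5, 9450) = 9450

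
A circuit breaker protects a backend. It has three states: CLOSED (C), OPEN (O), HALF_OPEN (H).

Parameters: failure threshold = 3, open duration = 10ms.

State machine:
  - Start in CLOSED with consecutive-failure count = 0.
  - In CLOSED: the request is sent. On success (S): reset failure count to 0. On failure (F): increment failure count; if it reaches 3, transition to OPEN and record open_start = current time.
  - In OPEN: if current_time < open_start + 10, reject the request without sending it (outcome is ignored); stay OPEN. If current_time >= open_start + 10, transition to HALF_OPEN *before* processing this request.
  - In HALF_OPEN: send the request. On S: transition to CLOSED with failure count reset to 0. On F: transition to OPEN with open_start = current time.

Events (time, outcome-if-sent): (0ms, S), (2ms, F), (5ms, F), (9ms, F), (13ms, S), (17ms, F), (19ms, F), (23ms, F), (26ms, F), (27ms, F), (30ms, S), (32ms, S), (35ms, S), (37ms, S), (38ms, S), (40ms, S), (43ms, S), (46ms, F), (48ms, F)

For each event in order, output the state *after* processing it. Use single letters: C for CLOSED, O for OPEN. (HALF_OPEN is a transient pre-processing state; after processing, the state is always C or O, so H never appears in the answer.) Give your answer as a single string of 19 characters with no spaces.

State after each event:
  event#1 t=0ms outcome=S: state=CLOSED
  event#2 t=2ms outcome=F: state=CLOSED
  event#3 t=5ms outcome=F: state=CLOSED
  event#4 t=9ms outcome=F: state=OPEN
  event#5 t=13ms outcome=S: state=OPEN
  event#6 t=17ms outcome=F: state=OPEN
  event#7 t=19ms outcome=F: state=OPEN
  event#8 t=23ms outcome=F: state=OPEN
  event#9 t=26ms outcome=F: state=OPEN
  event#10 t=27ms outcome=F: state=OPEN
  event#11 t=30ms outcome=S: state=CLOSED
  event#12 t=32ms outcome=S: state=CLOSED
  event#13 t=35ms outcome=S: state=CLOSED
  event#14 t=37ms outcome=S: state=CLOSED
  event#15 t=38ms outcome=S: state=CLOSED
  event#16 t=40ms outcome=S: state=CLOSED
  event#17 t=43ms outcome=S: state=CLOSED
  event#18 t=46ms outcome=F: state=CLOSED
  event#19 t=48ms outcome=F: state=CLOSED

Answer: CCCOOOOOOOCCCCCCCCC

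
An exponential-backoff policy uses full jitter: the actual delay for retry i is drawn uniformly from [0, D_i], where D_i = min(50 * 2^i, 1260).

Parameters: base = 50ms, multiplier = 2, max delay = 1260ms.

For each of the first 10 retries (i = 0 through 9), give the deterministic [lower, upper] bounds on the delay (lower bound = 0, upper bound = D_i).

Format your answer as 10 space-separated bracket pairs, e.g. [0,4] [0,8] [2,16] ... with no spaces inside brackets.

Answer: [0,50] [0,100] [0,200] [0,400] [0,800] [0,1260] [0,1260] [0,1260] [0,1260] [0,1260]

Derivation:
Computing bounds per retry:
  i=0: D_i=min(50*2^0,1260)=50, bounds=[0,50]
  i=1: D_i=min(50*2^1,1260)=100, bounds=[0,100]
  i=2: D_i=min(50*2^2,1260)=200, bounds=[0,200]
  i=3: D_i=min(50*2^3,1260)=400, bounds=[0,400]
  i=4: D_i=min(50*2^4,1260)=800, bounds=[0,800]
  i=5: D_i=min(50*2^5,1260)=1260, bounds=[0,1260]
  i=6: D_i=min(50*2^6,1260)=1260, bounds=[0,1260]
  i=7: D_i=min(50*2^7,1260)=1260, bounds=[0,1260]
  i=8: D_i=min(50*2^8,1260)=1260, bounds=[0,1260]
  i=9: D_i=min(50*2^9,1260)=1260, bounds=[0,1260]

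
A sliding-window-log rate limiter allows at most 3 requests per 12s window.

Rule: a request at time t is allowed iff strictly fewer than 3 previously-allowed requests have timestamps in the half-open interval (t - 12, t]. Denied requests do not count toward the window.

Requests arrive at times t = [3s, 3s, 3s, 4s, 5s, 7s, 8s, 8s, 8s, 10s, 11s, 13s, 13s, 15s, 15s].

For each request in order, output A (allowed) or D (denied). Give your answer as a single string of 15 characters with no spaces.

Answer: AAADDDDDDDDDDAA

Derivation:
Tracking allowed requests in the window:
  req#1 t=3s: ALLOW
  req#2 t=3s: ALLOW
  req#3 t=3s: ALLOW
  req#4 t=4s: DENY
  req#5 t=5s: DENY
  req#6 t=7s: DENY
  req#7 t=8s: DENY
  req#8 t=8s: DENY
  req#9 t=8s: DENY
  req#10 t=10s: DENY
  req#11 t=11s: DENY
  req#12 t=13s: DENY
  req#13 t=13s: DENY
  req#14 t=15s: ALLOW
  req#15 t=15s: ALLOW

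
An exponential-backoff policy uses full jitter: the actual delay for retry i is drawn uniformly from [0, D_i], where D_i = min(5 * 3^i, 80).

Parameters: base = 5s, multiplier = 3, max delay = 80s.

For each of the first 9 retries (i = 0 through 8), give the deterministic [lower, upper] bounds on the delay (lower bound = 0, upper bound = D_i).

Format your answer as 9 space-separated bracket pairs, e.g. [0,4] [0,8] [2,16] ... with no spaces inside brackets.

Computing bounds per retry:
  i=0: D_i=min(5*3^0,80)=5, bounds=[0,5]
  i=1: D_i=min(5*3^1,80)=15, bounds=[0,15]
  i=2: D_i=min(5*3^2,80)=45, bounds=[0,45]
  i=3: D_i=min(5*3^3,80)=80, bounds=[0,80]
  i=4: D_i=min(5*3^4,80)=80, bounds=[0,80]
  i=5: D_i=min(5*3^5,80)=80, bounds=[0,80]
  i=6: D_i=min(5*3^6,80)=80, bounds=[0,80]
  i=7: D_i=min(5*3^7,80)=80, bounds=[0,80]
  i=8: D_i=min(5*3^8,80)=80, bounds=[0,80]

Answer: [0,5] [0,15] [0,45] [0,80] [0,80] [0,80] [0,80] [0,80] [0,80]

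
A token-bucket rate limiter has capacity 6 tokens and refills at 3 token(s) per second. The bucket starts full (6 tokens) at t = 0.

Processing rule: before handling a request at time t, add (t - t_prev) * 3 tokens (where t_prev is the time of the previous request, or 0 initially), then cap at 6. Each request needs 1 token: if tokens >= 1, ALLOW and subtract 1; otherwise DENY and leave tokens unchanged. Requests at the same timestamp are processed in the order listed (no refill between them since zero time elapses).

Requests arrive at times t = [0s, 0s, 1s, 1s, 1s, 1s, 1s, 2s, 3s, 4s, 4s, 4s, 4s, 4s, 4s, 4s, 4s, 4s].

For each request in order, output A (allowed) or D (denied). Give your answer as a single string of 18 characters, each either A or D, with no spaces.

Answer: AAAAAAAAAAAAAAADDD

Derivation:
Simulating step by step:
  req#1 t=0s: ALLOW
  req#2 t=0s: ALLOW
  req#3 t=1s: ALLOW
  req#4 t=1s: ALLOW
  req#5 t=1s: ALLOW
  req#6 t=1s: ALLOW
  req#7 t=1s: ALLOW
  req#8 t=2s: ALLOW
  req#9 t=3s: ALLOW
  req#10 t=4s: ALLOW
  req#11 t=4s: ALLOW
  req#12 t=4s: ALLOW
  req#13 t=4s: ALLOW
  req#14 t=4s: ALLOW
  req#15 t=4s: ALLOW
  req#16 t=4s: DENY
  req#17 t=4s: DENY
  req#18 t=4s: DENY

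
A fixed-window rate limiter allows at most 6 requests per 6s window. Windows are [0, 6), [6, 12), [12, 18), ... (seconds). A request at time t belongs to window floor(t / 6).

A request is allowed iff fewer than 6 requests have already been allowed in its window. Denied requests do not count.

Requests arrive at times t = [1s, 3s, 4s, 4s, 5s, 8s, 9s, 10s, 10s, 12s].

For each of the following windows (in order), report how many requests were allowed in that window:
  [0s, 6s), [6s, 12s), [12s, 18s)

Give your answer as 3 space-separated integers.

Processing requests:
  req#1 t=1s (window 0): ALLOW
  req#2 t=3s (window 0): ALLOW
  req#3 t=4s (window 0): ALLOW
  req#4 t=4s (window 0): ALLOW
  req#5 t=5s (window 0): ALLOW
  req#6 t=8s (window 1): ALLOW
  req#7 t=9s (window 1): ALLOW
  req#8 t=10s (window 1): ALLOW
  req#9 t=10s (window 1): ALLOW
  req#10 t=12s (window 2): ALLOW

Allowed counts by window: 5 4 1

Answer: 5 4 1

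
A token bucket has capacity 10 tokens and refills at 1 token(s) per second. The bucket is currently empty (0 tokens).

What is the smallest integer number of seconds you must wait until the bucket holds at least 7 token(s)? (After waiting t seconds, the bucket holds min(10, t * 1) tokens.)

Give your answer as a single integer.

Need t * 1 >= 7, so t >= 7/1.
Smallest integer t = ceil(7/1) = 7.

Answer: 7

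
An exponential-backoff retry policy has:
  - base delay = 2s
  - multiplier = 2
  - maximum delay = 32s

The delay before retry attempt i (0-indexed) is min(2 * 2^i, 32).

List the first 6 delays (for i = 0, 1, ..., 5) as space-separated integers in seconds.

Answer: 2 4 8 16 32 32

Derivation:
Computing each delay:
  i=0: min(2*2^0, 32) = 2
  i=1: min(2*2^1, 32) = 4
  i=2: min(2*2^2, 32) = 8
  i=3: min(2*2^3, 32) = 16
  i=4: min(2*2^4, 32) = 32
  i=5: min(2*2^5, 32) = 32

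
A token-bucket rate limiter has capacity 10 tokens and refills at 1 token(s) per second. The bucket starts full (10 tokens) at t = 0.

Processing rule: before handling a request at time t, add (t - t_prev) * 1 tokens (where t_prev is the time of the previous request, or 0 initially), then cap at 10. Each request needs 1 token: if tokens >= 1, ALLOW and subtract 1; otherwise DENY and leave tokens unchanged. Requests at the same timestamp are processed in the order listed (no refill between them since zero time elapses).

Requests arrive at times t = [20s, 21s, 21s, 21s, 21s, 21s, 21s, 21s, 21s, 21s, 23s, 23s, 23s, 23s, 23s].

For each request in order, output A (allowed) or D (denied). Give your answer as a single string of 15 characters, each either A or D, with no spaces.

Answer: AAAAAAAAAAAAADD

Derivation:
Simulating step by step:
  req#1 t=20s: ALLOW
  req#2 t=21s: ALLOW
  req#3 t=21s: ALLOW
  req#4 t=21s: ALLOW
  req#5 t=21s: ALLOW
  req#6 t=21s: ALLOW
  req#7 t=21s: ALLOW
  req#8 t=21s: ALLOW
  req#9 t=21s: ALLOW
  req#10 t=21s: ALLOW
  req#11 t=23s: ALLOW
  req#12 t=23s: ALLOW
  req#13 t=23s: ALLOW
  req#14 t=23s: DENY
  req#15 t=23s: DENY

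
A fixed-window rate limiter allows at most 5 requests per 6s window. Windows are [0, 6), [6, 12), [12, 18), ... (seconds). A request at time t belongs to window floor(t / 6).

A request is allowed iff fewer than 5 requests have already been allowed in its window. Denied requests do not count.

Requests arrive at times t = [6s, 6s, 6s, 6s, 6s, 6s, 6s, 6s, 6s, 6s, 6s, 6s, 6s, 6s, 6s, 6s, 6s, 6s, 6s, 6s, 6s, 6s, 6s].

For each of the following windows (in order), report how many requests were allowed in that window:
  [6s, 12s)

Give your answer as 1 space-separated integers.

Processing requests:
  req#1 t=6s (window 1): ALLOW
  req#2 t=6s (window 1): ALLOW
  req#3 t=6s (window 1): ALLOW
  req#4 t=6s (window 1): ALLOW
  req#5 t=6s (window 1): ALLOW
  req#6 t=6s (window 1): DENY
  req#7 t=6s (window 1): DENY
  req#8 t=6s (window 1): DENY
  req#9 t=6s (window 1): DENY
  req#10 t=6s (window 1): DENY
  req#11 t=6s (window 1): DENY
  req#12 t=6s (window 1): DENY
  req#13 t=6s (window 1): DENY
  req#14 t=6s (window 1): DENY
  req#15 t=6s (window 1): DENY
  req#16 t=6s (window 1): DENY
  req#17 t=6s (window 1): DENY
  req#18 t=6s (window 1): DENY
  req#19 t=6s (window 1): DENY
  req#20 t=6s (window 1): DENY
  req#21 t=6s (window 1): DENY
  req#22 t=6s (window 1): DENY
  req#23 t=6s (window 1): DENY

Allowed counts by window: 5

Answer: 5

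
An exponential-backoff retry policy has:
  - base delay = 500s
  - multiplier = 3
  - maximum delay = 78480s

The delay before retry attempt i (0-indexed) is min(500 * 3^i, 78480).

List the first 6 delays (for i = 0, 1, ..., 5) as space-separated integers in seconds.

Computing each delay:
  i=0: min(500*3^0, 78480) = 500
  i=1: min(500*3^1, 78480) = 1500
  i=2: min(500*3^2, 78480) = 4500
  i=3: min(500*3^3, 78480) = 13500
  i=4: min(500*3^4, 78480) = 40500
  i=5: min(500*3^5, 78480) = 78480

Answer: 500 1500 4500 13500 40500 78480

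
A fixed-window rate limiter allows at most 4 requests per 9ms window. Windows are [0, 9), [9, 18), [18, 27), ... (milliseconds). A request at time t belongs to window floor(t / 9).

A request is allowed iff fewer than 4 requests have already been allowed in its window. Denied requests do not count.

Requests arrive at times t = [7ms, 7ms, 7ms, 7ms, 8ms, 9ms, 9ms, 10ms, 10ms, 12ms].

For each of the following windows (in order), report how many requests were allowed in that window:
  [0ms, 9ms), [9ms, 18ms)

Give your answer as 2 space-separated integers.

Answer: 4 4

Derivation:
Processing requests:
  req#1 t=7ms (window 0): ALLOW
  req#2 t=7ms (window 0): ALLOW
  req#3 t=7ms (window 0): ALLOW
  req#4 t=7ms (window 0): ALLOW
  req#5 t=8ms (window 0): DENY
  req#6 t=9ms (window 1): ALLOW
  req#7 t=9ms (window 1): ALLOW
  req#8 t=10ms (window 1): ALLOW
  req#9 t=10ms (window 1): ALLOW
  req#10 t=12ms (window 1): DENY

Allowed counts by window: 4 4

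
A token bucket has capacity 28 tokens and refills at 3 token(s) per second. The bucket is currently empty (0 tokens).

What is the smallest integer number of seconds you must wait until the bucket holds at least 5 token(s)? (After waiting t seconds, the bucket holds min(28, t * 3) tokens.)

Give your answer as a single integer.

Answer: 2

Derivation:
Need t * 3 >= 5, so t >= 5/3.
Smallest integer t = ceil(5/3) = 2.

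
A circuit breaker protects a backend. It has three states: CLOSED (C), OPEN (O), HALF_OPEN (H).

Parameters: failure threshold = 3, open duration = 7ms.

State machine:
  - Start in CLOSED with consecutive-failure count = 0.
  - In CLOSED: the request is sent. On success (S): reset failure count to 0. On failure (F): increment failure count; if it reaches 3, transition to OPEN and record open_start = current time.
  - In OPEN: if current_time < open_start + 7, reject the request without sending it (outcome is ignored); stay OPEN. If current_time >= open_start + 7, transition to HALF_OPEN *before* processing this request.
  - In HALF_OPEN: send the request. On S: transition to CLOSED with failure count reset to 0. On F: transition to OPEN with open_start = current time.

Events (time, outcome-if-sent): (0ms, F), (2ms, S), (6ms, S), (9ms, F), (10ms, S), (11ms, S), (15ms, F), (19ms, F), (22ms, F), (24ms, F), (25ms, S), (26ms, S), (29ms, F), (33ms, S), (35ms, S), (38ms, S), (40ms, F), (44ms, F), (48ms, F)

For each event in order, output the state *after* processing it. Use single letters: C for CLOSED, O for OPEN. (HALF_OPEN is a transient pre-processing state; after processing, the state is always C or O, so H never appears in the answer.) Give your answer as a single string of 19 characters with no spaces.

Answer: CCCCCCCCOOOOOOOCCCO

Derivation:
State after each event:
  event#1 t=0ms outcome=F: state=CLOSED
  event#2 t=2ms outcome=S: state=CLOSED
  event#3 t=6ms outcome=S: state=CLOSED
  event#4 t=9ms outcome=F: state=CLOSED
  event#5 t=10ms outcome=S: state=CLOSED
  event#6 t=11ms outcome=S: state=CLOSED
  event#7 t=15ms outcome=F: state=CLOSED
  event#8 t=19ms outcome=F: state=CLOSED
  event#9 t=22ms outcome=F: state=OPEN
  event#10 t=24ms outcome=F: state=OPEN
  event#11 t=25ms outcome=S: state=OPEN
  event#12 t=26ms outcome=S: state=OPEN
  event#13 t=29ms outcome=F: state=OPEN
  event#14 t=33ms outcome=S: state=OPEN
  event#15 t=35ms outcome=S: state=OPEN
  event#16 t=38ms outcome=S: state=CLOSED
  event#17 t=40ms outcome=F: state=CLOSED
  event#18 t=44ms outcome=F: state=CLOSED
  event#19 t=48ms outcome=F: state=OPEN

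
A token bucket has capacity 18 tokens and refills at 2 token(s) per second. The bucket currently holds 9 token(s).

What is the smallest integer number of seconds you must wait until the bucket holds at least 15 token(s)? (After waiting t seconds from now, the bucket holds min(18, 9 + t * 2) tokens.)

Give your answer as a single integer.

Answer: 3

Derivation:
Need 9 + t * 2 >= 15, so t >= 6/2.
Smallest integer t = ceil(6/2) = 3.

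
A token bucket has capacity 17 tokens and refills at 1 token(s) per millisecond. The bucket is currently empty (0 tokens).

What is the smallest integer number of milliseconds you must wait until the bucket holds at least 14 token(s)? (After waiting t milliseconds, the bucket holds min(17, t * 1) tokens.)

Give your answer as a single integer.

Need t * 1 >= 14, so t >= 14/1.
Smallest integer t = ceil(14/1) = 14.

Answer: 14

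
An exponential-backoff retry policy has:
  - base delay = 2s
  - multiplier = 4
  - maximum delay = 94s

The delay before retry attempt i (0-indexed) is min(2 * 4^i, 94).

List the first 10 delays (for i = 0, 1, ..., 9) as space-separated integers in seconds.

Computing each delay:
  i=0: min(2*4^0, 94) = 2
  i=1: min(2*4^1, 94) = 8
  i=2: min(2*4^2, 94) = 32
  i=3: min(2*4^3, 94) = 94
  i=4: min(2*4^4, 94) = 94
  i=5: min(2*4^5, 94) = 94
  i=6: min(2*4^6, 94) = 94
  i=7: min(2*4^7, 94) = 94
  i=8: min(2*4^8, 94) = 94
  i=9: min(2*4^9, 94) = 94

Answer: 2 8 32 94 94 94 94 94 94 94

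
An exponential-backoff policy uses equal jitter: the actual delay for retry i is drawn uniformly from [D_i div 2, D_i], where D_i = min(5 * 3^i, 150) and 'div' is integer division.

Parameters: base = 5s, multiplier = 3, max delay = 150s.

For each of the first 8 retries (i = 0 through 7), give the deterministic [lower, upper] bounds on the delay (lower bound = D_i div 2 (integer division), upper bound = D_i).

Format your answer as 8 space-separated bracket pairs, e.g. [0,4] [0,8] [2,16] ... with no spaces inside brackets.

Answer: [2,5] [7,15] [22,45] [67,135] [75,150] [75,150] [75,150] [75,150]

Derivation:
Computing bounds per retry:
  i=0: D_i=min(5*3^0,150)=5, bounds=[2,5]
  i=1: D_i=min(5*3^1,150)=15, bounds=[7,15]
  i=2: D_i=min(5*3^2,150)=45, bounds=[22,45]
  i=3: D_i=min(5*3^3,150)=135, bounds=[67,135]
  i=4: D_i=min(5*3^4,150)=150, bounds=[75,150]
  i=5: D_i=min(5*3^5,150)=150, bounds=[75,150]
  i=6: D_i=min(5*3^6,150)=150, bounds=[75,150]
  i=7: D_i=min(5*3^7,150)=150, bounds=[75,150]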